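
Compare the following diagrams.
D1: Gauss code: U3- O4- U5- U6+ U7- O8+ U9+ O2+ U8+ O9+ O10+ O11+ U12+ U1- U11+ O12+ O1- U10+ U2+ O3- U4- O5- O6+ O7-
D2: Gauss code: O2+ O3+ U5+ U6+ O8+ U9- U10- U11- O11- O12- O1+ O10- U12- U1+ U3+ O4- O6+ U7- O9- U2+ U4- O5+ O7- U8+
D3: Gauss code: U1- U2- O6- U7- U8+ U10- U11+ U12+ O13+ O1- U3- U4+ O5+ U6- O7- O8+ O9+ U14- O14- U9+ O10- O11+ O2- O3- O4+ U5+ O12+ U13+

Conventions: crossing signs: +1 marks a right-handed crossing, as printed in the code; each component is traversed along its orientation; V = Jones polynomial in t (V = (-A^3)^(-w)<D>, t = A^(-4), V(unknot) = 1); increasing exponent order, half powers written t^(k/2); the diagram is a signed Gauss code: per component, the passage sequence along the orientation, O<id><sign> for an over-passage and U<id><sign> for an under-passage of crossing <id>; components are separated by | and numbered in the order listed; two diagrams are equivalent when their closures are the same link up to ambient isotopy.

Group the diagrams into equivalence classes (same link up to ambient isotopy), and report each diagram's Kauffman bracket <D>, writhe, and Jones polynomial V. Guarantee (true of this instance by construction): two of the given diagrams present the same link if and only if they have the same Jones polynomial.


classes: {D1} | {D2} | {D3}
V(D1) = -t^-3 + t^-2 - t^-1 + 3 - t + t^2 - t^3  [12 crossings, <D> = -A^-6 + A^-2 - A^2 + 3A^6 - A^10 + A^14 - A^18, w = +2]
V(D2) = -t^-1 + 2 - t + 2t^2 - t^3 + t^4 - t^5  (w 0, c 12, <D> = -A^-20 + A^-16 - A^-12 + 2A^-8 - A^-4 + 2 - A^4)
V(D3) = t^-2 - t^-1 + 1 - t + t^2  (w 0, c 14, <D> = A^-8 - A^-4 + 1 - A^4 + A^8)
insight: V(t) takes 3 values over 3 diagrams, fixing the grouping


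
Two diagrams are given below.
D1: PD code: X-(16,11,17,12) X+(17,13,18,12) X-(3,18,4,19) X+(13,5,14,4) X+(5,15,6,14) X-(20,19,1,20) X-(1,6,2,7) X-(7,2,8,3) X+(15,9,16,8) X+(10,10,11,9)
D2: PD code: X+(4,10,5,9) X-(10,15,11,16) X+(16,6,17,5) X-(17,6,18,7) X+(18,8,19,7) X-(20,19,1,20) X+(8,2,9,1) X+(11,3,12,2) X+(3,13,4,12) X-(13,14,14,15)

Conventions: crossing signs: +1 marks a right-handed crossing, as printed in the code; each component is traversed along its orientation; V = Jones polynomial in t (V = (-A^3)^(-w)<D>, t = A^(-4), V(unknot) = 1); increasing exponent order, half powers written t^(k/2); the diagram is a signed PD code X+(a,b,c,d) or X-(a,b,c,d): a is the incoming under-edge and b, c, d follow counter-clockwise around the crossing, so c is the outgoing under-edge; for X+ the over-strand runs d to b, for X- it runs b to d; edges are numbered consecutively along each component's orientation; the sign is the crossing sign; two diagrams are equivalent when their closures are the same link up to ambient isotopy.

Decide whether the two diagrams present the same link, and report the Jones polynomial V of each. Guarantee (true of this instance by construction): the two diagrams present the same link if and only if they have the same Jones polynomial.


same link: no
V(D1) = -t^-3 + 2t^-2 - 2t^-1 + 3 - 2t + 2t^2 - t^3  [10 crossings, <D> = -A^-12 + 2A^-8 - 2A^-4 + 3 - 2A^4 + 2A^8 - A^12, w = 0]
V(D2) = t - t^2 + 2t^3 - t^4 + t^5 - t^6  (w +2, c 10, <D> = -A^-18 + A^-14 - A^-10 + 2A^-6 - A^-2 + A^2)
note: comparing 2 Jones polynomials yields 2 groups


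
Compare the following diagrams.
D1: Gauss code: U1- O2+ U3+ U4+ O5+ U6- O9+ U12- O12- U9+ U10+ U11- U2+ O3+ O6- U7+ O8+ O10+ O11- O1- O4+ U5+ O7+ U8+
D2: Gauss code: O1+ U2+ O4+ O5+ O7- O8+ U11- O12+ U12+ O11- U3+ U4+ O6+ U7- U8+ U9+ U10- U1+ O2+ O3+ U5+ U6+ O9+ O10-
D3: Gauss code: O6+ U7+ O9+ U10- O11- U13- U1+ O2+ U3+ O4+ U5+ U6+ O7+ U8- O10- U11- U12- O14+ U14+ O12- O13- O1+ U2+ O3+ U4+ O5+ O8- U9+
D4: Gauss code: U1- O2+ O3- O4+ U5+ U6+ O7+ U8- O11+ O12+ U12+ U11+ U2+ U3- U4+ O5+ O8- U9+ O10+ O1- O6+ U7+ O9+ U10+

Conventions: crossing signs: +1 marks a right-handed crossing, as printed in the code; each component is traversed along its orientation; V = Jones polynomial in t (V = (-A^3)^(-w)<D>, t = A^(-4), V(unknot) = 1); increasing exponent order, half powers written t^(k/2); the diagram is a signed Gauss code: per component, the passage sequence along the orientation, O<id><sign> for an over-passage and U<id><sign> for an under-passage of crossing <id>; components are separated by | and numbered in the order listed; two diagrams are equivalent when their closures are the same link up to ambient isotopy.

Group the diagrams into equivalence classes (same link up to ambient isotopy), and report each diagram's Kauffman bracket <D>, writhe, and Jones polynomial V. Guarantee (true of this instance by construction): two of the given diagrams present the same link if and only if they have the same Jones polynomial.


classes: {D1, D3, D4} | {D2}
V(D1) = t - t^2 + 2t^3 - t^4 + t^5 - t^6  [12 crossings, <D> = -A^-12 + A^-8 - A^-4 + 2 - A^4 + A^8, w = +4]
D2 (bracket -A^-10 + A^-6 - A^-2 + A^2 + A^10; 12 crossings at w = +6): V = t^2 + t^4 - t^5 + t^6 - t^7
V(D3) = t - t^2 + 2t^3 - t^4 + t^5 - t^6  (w +4, c 14, <D> = -A^-12 + A^-8 - A^-4 + 2 - A^4 + A^8)
V(D4) = t - t^2 + 2t^3 - t^4 + t^5 - t^6  (w +6, c 12, <D> = -A^-6 + A^-2 - A^2 + 2A^6 - A^10 + A^14)
note: comparing 4 Jones polynomials yields 2 groups


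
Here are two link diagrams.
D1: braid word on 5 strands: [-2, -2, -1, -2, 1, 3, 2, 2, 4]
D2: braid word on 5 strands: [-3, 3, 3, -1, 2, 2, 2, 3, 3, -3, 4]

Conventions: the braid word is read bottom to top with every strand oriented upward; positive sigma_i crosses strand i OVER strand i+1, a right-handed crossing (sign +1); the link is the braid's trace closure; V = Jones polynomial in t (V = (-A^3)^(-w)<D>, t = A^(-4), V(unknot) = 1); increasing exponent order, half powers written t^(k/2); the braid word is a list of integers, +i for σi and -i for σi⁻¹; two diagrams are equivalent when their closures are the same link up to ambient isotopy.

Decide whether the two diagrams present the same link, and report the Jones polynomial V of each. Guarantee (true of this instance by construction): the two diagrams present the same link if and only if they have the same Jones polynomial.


equivalent: no
D1 (bracket A + A^5; 9 crossings at w = +1): V = -t^(-1/2) - t^(1/2)
V(D2) = -t^(3/2) - 2t^(7/2) + t^(9/2) - t^(11/2) + t^(13/2)  (w +5, c 11, <D> = -A^-11 + A^-7 - A^-3 + 2A + A^9)
key observation: V(t) takes 2 values over 2 diagrams, fixing the grouping


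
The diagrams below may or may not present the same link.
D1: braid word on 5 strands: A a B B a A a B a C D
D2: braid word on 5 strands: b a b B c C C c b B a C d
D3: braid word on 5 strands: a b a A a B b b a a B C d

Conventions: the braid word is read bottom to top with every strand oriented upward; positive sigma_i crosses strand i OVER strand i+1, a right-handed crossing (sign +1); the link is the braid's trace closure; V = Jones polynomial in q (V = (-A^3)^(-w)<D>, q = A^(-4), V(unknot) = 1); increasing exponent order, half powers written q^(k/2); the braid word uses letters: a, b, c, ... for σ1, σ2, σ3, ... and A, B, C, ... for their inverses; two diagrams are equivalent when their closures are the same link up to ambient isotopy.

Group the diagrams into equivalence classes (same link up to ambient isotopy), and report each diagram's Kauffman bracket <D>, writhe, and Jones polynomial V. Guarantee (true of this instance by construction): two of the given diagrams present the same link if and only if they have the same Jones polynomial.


equivalence classes: {D1} | {D2} | {D3}
D1 (bracket A^-15 - A^-11 + 2A^-7 - A^-3 + 2A - A^5; 11 crossings at w = -3): V = q^(-7/2) - 2q^(-5/2) + q^(-3/2) - 2q^(-1/2) + q^(1/2) - q^(3/2)
V(D2) = -q^(1/2) - q^(5/2)  (w +3, c 13, <D> = A^-1 + A^7)
V(D3) = -q^(3/2) - 2q^(7/2) + q^(9/2) - q^(11/2) + q^(13/2)  [13 crossings, <D> = -A^-11 + A^-7 - A^-3 + 2A + A^9, w = +5]
key observation: comparing 3 Jones polynomials yields 3 groups


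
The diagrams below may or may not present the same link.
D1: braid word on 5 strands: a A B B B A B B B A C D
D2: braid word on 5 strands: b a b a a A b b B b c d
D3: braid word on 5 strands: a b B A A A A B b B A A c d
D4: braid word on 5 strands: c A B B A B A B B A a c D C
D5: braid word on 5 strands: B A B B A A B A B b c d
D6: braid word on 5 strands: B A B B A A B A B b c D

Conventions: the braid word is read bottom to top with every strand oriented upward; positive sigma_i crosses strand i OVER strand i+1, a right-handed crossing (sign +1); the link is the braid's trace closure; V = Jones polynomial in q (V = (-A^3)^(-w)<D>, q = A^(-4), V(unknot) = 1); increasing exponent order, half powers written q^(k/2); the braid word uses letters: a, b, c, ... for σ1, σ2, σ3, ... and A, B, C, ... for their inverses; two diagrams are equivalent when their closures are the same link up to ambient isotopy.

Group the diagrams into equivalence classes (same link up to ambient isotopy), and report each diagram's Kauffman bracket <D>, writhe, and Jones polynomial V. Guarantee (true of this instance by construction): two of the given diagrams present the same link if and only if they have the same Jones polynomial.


equivalence classes: {D1, D4, D5, D6} | {D2} | {D3}
D1 (bracket A^-18 + A^-10 - A^2; 12 crossings at w = -10): V = -q^-8 + q^-5 + q^-3
V(D2) = q^2 + q^4 - q^5 + q^6 - q^7  (w +8, c 12, <D> = -A^-4 + 1 - A^4 + A^8 + A^16)
V(D3) = -q^-7 + q^-6 - q^-5 + q^-4 + q^-2  (w -4, c 14, <D> = A^-4 + A^4 - A^8 + A^12 - A^16)
V(D4) = -q^-8 + q^-5 + q^-3  (w -8, c 14, <D> = A^-12 + A^-4 - A^8)
V(D5) = -q^-8 + q^-5 + q^-3  (w -6, c 12, <D> = A^-6 + A^2 - A^14)
V(D6) = -q^-8 + q^-5 + q^-3  (w -8, c 12, <D> = A^-12 + A^-4 - A^8)
observation: 3 classes among 6 diagrams; unequal V(q) rules out equality


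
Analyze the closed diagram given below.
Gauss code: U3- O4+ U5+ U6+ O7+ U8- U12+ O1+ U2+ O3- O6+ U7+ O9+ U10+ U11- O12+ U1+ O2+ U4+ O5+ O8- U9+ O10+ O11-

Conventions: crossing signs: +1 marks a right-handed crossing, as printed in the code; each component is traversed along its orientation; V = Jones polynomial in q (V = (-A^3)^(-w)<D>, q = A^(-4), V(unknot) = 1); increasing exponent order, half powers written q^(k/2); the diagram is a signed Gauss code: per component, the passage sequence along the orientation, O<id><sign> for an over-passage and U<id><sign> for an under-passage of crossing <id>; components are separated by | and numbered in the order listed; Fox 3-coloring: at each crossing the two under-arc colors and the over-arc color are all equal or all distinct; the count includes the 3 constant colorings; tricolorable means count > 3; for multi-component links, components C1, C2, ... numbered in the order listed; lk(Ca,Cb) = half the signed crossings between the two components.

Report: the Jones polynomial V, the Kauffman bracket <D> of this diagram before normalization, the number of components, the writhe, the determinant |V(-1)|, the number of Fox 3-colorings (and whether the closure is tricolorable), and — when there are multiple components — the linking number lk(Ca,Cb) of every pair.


V(q) = 2q^2 - 3q^3 + 6q^4 - 7q^5 + 7q^6 - 7q^7 + 5q^8 - 3q^9 + q^10
bracket: A^-22 - 3A^-18 + 5A^-14 - 7A^-10 + 7A^-6 - 7A^-2 + 6A^2 - 3A^6 + 2A^10, w = +6
1 component, writhe +6, over 12 crossings
det 41, colorings 3 of 3^12 — not tricolorable
observation: w = +6 shifts under R1 moves; the (-A^3)^(-6) factor cancels that in V


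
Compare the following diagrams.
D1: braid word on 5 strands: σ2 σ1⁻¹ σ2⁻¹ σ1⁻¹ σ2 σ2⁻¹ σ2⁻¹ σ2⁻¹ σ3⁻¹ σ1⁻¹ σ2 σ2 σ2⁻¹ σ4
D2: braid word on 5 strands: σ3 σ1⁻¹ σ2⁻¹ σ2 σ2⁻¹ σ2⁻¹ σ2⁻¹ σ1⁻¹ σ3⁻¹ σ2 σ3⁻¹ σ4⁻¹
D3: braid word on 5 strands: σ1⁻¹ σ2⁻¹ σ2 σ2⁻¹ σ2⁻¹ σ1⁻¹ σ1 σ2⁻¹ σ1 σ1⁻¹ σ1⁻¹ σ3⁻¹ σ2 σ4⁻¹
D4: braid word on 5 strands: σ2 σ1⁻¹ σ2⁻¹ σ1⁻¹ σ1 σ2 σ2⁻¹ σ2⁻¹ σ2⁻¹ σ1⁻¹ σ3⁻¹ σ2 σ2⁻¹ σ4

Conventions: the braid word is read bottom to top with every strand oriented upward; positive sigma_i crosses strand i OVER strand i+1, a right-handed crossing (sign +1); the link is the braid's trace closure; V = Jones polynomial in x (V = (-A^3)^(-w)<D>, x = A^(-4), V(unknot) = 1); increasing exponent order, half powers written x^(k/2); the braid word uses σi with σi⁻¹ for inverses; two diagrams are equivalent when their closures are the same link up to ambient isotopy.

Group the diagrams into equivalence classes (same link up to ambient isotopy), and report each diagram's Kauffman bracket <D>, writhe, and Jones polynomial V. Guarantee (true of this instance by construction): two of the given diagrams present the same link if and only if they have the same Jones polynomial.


classes: {D1, D2, D3, D4}
V(D1) = -x^-6 + x^-5 - x^-4 + 2x^-3 - x^-2 + x^-1  [14 crossings, <D> = A^-8 - A^-4 + 2 - A^4 + A^8 - A^12, w = -4]
V(D2) = -x^-6 + x^-5 - x^-4 + 2x^-3 - x^-2 + x^-1  (w -6, c 12, <D> = A^-14 - A^-10 + 2A^-6 - A^-2 + A^2 - A^6)
V(D3) = -x^-6 + x^-5 - x^-4 + 2x^-3 - x^-2 + x^-1  (w -6, c 14, <D> = A^-14 - A^-10 + 2A^-6 - A^-2 + A^2 - A^6)
V(D4) = -x^-6 + x^-5 - x^-4 + 2x^-3 - x^-2 + x^-1  (w -4, c 14, <D> = A^-8 - A^-4 + 2 - A^4 + A^8 - A^12)
note: one V(x) for all 4 diagrams — one class (guaranteed)


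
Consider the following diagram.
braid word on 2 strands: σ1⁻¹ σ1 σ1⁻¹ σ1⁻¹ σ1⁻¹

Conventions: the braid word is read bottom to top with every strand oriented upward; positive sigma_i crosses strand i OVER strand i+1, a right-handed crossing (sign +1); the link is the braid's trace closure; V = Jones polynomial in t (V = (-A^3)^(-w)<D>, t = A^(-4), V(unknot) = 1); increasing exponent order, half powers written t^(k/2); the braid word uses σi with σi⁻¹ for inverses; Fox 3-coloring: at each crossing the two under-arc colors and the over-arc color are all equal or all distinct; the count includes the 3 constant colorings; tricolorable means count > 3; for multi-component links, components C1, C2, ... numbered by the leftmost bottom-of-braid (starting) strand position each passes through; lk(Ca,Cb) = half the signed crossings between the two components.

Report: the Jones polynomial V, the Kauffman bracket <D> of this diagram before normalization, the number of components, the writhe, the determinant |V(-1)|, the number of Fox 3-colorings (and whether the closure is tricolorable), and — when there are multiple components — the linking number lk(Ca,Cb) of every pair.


V(t) = -t^-4 + t^-3 + t^-1
bracket: -A^-5 - A^3 + A^7, w = -3
1 component, writhe -3, over 5 crossings
det 3, colorings 9 of 3^5 — tricolorable
observation: the word shrinks to σ1⁻¹ σ1⁻¹ σ1⁻¹ after cancelling


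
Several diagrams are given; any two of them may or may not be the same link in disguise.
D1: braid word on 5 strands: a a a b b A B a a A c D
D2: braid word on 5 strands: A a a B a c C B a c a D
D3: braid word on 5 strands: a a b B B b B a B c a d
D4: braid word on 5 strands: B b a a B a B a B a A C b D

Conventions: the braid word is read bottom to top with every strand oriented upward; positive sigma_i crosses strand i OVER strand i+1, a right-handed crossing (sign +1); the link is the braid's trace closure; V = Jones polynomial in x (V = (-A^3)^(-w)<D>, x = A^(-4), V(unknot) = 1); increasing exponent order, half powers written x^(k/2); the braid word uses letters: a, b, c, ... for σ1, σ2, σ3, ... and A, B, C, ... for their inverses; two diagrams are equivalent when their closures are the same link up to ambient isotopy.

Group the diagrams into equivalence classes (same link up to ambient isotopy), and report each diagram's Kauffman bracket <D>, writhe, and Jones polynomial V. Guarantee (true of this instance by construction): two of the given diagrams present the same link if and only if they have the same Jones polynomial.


grouping into links: {D1} | {D2, D3, D4}
V(D1) = x^2 + x^4 - x^5 + x^6 - x^7  (w +4, c 12, <D> = -A^-16 + A^-12 - A^-8 + A^-4 + A^4)
V(D2) = x^-1 - 1 + 2x - 2x^2 + 2x^3 - 2x^4 + x^5  [12 crossings, <D> = A^-14 - 2A^-10 + 2A^-6 - 2A^-2 + 2A^2 - A^6 + A^10, w = +2]
D3 (bracket A^-8 - 2A^-4 + 2 - 2A^4 + 2A^8 - A^12 + A^16; 12 crossings at w = +4): V = x^-1 - 1 + 2x - 2x^2 + 2x^3 - 2x^4 + x^5
D4 (bracket A^-20 - 2A^-16 + 2A^-12 - 2A^-8 + 2A^-4 - 1 + A^4; 14 crossings at w = 0): V = x^-1 - 1 + 2x - 2x^2 + 2x^3 - 2x^4 + x^5
key observation: 2 classes among 4 diagrams; unequal V(x) rules out equality


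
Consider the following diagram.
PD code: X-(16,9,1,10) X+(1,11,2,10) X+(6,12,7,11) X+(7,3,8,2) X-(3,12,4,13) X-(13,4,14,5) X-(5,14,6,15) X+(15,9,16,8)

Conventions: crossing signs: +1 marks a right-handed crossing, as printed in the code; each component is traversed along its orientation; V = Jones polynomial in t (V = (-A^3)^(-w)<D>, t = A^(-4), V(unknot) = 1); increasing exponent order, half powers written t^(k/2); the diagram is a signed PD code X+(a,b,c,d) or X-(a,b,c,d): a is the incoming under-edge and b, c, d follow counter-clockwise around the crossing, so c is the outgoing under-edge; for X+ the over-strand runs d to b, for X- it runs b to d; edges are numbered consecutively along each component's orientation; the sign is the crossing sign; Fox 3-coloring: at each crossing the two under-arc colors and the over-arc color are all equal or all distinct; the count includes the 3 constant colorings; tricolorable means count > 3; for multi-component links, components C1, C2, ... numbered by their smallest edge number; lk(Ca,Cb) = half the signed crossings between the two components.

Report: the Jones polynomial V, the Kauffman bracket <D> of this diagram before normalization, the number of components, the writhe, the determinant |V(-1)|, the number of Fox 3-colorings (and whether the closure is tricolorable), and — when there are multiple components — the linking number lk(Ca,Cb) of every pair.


V(t) = 1
bracket: 1, w = 0
1 component, writhe 0, over 8 crossings
det 1, colorings 3 of 3^8 — not tricolorable
observation: w = 0 (over 8 crossings) is diagram-only; (-A^3)^(0) removes it from V


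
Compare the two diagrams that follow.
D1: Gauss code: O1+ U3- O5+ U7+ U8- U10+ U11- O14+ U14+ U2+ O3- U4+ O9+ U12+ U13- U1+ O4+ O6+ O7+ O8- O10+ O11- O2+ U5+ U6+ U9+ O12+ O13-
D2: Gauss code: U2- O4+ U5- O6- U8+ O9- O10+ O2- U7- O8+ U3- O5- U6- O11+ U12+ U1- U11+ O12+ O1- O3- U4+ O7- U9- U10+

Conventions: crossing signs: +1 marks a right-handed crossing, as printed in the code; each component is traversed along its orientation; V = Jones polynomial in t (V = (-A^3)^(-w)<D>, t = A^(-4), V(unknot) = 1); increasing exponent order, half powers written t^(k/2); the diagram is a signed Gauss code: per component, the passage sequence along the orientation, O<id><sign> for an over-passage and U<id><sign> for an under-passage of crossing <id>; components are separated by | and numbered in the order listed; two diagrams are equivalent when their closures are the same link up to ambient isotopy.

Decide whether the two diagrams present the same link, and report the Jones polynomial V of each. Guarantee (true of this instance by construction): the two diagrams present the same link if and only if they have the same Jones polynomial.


same link: no
V(D1) = t - t^2 + 2t^3 - t^4 + t^5 - t^6  [14 crossings, <D> = -A^-6 + A^-2 - A^2 + 2A^6 - A^10 + A^14, w = +6]
V(D2) = -t^-6 + 2t^-5 - 3t^-4 + 4t^-3 - 3t^-2 + 3t^-1 - 2 + t  (w -2, c 12, <D> = A^-10 - 2A^-6 + 3A^-2 - 3A^2 + 4A^6 - 3A^10 + 2A^14 - A^18)
note: V(t) takes 2 values over 2 diagrams, fixing the grouping


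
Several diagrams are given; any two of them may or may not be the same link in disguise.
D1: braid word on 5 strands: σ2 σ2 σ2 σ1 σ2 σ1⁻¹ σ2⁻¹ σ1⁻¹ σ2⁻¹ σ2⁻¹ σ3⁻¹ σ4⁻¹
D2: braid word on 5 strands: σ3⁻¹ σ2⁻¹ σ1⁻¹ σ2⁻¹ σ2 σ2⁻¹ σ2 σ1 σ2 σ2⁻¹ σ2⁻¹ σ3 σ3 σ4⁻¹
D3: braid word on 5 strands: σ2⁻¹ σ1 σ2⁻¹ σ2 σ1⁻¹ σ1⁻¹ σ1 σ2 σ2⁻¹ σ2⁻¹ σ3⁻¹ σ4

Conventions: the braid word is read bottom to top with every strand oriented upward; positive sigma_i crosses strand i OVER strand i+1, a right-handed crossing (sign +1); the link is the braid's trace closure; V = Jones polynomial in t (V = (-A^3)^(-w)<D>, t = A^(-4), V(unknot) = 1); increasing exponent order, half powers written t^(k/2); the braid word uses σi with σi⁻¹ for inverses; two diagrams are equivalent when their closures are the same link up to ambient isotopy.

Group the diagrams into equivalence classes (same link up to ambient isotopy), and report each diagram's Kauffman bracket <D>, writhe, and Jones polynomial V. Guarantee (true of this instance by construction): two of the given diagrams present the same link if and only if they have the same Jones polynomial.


classes: {D1} | {D2, D3}
V(D1) = t^-1 + 2 + t  [12 crossings, <D> = A^-10 + 2A^-6 + A^-2, w = -2]
V(D2) = t^-3 + t^-2 + t^-1 + 1  [14 crossings, <D> = A^-6 + A^-2 + A^2 + A^6, w = -2]
D3 (bracket A^-6 + A^-2 + A^2 + A^6; 12 crossings at w = -2): V = t^-3 + t^-2 + t^-1 + 1
note: 2 values of V(t) split the 3 diagrams


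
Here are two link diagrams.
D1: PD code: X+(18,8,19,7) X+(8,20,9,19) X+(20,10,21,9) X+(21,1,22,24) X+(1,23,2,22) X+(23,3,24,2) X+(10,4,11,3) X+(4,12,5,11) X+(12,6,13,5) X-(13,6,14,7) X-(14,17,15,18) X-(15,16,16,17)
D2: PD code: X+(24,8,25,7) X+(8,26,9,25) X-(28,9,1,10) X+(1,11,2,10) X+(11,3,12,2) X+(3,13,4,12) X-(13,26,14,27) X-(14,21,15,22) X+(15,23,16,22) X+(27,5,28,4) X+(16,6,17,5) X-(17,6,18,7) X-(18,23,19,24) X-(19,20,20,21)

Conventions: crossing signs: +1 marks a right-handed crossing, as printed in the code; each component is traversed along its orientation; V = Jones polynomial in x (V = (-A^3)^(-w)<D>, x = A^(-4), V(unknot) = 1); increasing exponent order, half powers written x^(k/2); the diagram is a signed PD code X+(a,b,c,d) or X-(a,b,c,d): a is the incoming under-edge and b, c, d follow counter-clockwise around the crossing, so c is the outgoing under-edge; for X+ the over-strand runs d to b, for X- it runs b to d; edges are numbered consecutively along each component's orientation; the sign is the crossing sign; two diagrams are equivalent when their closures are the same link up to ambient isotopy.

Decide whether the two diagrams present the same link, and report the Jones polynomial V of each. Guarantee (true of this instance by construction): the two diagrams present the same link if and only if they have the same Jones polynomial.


equivalent: no
D1 (bracket A^-26 - 2A^-22 + 2A^-18 - 3A^-14 + 2A^-10 - 2A^-6 + 2A^-2 + A^6; 12 crossings at w = +6): V = x^3 + 2x^5 - 2x^6 + 2x^7 - 3x^8 + 2x^9 - 2x^10 + x^11
V(D2) = x - x^2 + 2x^3 - x^4 + x^5 - x^6  (w +2, c 14, <D> = -A^-18 + A^-14 - A^-10 + 2A^-6 - A^-2 + A^2)
key observation: 2 values of V(x) split the 2 diagrams


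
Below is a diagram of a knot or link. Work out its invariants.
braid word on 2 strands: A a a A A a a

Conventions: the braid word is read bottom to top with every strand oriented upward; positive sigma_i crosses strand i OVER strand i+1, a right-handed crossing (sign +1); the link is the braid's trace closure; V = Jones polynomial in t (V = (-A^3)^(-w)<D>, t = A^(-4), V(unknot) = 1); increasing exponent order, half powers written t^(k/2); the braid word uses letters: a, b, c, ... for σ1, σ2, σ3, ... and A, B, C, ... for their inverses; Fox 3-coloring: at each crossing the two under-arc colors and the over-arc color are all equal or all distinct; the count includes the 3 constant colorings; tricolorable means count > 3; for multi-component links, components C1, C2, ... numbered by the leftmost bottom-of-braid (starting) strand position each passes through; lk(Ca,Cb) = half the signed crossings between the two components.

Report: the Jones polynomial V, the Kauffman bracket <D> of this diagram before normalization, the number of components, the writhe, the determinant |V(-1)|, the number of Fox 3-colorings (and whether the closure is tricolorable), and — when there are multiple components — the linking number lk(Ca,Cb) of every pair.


V = 1
<D> = -A^3 (w = +1)
1 component over 7 crossings, w = +1
3 Fox colorings among 3^7, |V(-1)| = 1: not tricolorable
why: w = +1 (over 7 crossings) is diagram-only; (-A^3)^(-1) removes it from V


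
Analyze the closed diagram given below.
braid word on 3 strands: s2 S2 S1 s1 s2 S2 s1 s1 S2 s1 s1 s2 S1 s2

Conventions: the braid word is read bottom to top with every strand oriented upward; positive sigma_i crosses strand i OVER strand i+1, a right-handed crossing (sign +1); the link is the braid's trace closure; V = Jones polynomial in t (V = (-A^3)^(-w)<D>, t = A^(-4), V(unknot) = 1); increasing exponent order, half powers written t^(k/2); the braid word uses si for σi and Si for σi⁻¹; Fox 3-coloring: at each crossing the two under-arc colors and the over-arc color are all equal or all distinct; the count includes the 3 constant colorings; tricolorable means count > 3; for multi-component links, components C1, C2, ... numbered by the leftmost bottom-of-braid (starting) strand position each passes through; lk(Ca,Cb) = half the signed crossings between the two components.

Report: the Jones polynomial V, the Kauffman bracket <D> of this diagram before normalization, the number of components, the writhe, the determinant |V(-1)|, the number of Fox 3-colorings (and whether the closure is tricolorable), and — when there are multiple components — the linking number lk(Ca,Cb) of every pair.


V = 2t - 2t^2 + 3t^3 - 3t^4 + 2t^5 - 2t^6 + t^7
<D> = A^-16 - 2A^-12 + 2A^-8 - 3A^-4 + 3 - 2A^4 + 2A^8 (w = +4)
1 component over 14 crossings, w = +4
9 Fox colorings among 3^14, |V(-1)| = 15: tricolorable
why: det 15 = |V(-1)|; divisible by 3, so tricolorable


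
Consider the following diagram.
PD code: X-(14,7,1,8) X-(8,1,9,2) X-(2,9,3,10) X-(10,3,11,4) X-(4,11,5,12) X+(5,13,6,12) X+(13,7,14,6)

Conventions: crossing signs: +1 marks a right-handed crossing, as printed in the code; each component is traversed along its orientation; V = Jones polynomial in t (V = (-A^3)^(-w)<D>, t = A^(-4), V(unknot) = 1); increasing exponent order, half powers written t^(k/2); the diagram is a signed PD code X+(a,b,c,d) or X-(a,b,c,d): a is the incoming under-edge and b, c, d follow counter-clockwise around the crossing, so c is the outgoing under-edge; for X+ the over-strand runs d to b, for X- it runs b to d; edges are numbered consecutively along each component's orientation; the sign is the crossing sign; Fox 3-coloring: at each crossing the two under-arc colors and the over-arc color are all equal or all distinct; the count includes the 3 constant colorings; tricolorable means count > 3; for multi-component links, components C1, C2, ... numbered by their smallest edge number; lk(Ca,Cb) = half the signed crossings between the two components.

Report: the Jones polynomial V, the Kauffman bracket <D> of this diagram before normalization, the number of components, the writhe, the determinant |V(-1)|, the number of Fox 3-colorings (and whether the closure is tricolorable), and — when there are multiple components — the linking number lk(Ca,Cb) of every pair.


V = -t^-4 + t^-3 + t^-1
<D> = -A^-5 - A^3 + A^7 (w = -3)
1 component over 7 crossings, w = -3
9 Fox colorings among 3^7, |V(-1)| = 3: tricolorable
why: w = -3 (over 7 crossings) is diagram-only; (-A^3)^(3) removes it from V


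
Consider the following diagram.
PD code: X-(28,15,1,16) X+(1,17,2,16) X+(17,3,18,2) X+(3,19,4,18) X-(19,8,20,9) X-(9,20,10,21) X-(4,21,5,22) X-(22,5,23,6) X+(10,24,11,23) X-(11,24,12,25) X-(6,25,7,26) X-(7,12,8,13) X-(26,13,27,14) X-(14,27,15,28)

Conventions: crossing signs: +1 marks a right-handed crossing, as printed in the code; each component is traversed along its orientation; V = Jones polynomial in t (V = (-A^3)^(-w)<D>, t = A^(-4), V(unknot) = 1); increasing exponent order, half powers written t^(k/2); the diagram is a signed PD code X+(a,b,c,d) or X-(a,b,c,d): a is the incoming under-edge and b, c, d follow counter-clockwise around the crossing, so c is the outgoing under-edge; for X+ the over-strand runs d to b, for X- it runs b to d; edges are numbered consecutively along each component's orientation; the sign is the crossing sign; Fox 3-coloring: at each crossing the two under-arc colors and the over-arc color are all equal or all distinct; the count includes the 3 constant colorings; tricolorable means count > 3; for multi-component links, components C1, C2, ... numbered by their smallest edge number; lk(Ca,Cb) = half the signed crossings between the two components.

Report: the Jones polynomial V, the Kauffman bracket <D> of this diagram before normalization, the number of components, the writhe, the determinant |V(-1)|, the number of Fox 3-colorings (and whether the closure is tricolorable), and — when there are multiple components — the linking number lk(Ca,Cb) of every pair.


Jones polynomial: V(t) = t^-8 - 2t^-7 + t^-6 - 2t^-5 + 2t^-4 + t^-2
<D> = A^-10 + 2A^-2 - 2A^2 + A^6 - 2A^10 + A^14; writhe -6
components 1, writhe -6 (14 crossings)
3-colorings: 27 of 3^14, det 9 — tricolorable
note: det 9 = |V(-1)|; divisible by 3, so tricolorable


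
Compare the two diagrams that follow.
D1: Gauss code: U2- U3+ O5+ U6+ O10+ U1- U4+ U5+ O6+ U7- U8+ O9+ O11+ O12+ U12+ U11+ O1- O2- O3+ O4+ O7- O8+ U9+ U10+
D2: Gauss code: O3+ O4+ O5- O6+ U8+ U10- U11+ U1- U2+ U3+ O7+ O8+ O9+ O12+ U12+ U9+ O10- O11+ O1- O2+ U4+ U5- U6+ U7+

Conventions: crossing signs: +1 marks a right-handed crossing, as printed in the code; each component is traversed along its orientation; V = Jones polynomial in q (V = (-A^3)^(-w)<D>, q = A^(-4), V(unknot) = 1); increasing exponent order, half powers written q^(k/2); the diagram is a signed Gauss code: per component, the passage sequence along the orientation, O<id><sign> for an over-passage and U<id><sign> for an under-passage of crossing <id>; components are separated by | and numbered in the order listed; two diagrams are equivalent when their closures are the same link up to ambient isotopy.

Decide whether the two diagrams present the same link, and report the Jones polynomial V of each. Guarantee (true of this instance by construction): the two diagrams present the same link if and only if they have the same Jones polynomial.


equivalent: yes
D1 (bracket -A^2 + A^6 + A^14; 12 crossings at w = +6): V = q + q^3 - q^4
V(D2) = q + q^3 - q^4  (w +6, c 12, <D> = -A^2 + A^6 + A^14)
key observation: Reidemeister moves carry D1 (12 crossings) to D2 (12)


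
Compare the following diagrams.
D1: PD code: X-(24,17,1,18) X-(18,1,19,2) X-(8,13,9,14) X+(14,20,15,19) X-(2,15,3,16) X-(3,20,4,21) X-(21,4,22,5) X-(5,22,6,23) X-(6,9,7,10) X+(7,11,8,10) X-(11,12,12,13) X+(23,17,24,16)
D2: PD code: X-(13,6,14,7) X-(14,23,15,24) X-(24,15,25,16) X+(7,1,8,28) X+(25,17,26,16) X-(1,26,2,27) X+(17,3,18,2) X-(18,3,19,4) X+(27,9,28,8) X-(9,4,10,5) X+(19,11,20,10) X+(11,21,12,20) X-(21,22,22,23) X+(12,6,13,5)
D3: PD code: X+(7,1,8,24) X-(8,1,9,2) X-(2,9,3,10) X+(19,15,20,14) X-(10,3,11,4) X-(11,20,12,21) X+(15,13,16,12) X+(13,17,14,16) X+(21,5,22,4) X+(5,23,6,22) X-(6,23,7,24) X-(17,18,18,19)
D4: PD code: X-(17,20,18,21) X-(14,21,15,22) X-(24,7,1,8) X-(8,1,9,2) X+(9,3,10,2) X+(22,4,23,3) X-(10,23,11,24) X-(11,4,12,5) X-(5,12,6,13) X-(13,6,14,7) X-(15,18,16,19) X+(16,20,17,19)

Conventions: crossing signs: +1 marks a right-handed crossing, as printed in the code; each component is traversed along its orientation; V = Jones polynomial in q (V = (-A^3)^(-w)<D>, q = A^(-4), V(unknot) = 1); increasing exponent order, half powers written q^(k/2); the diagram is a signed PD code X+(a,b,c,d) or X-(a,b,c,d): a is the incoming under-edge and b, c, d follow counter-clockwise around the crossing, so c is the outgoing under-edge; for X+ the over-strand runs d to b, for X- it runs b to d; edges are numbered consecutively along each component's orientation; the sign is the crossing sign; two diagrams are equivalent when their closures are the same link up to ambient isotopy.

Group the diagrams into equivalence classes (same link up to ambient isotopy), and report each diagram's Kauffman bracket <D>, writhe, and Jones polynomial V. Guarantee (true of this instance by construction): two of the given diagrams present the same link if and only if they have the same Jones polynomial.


classes: {D1, D4} | {D2} | {D3}
V(D1) = -q^-6 + q^-5 - q^-4 + 2q^-3 - q^-2 + q^-1  [12 crossings, <D> = A^-14 - A^-10 + 2A^-6 - A^-2 + A^2 - A^6, w = -6]
D2 (bracket A^-8 - A^-4 + 1 - A^4 + A^8; 14 crossings at w = 0): V = q^-2 - q^-1 + 1 - q + q^2
V(D3) = q + q^3 - q^4  [12 crossings, <D> = -A^-16 + A^-12 + A^-4, w = 0]
V(D4) = -q^-6 + q^-5 - q^-4 + 2q^-3 - q^-2 + q^-1  [12 crossings, <D> = A^-14 - A^-10 + 2A^-6 - A^-2 + A^2 - A^6, w = -6]
note: comparing 4 Jones polynomials yields 3 groups


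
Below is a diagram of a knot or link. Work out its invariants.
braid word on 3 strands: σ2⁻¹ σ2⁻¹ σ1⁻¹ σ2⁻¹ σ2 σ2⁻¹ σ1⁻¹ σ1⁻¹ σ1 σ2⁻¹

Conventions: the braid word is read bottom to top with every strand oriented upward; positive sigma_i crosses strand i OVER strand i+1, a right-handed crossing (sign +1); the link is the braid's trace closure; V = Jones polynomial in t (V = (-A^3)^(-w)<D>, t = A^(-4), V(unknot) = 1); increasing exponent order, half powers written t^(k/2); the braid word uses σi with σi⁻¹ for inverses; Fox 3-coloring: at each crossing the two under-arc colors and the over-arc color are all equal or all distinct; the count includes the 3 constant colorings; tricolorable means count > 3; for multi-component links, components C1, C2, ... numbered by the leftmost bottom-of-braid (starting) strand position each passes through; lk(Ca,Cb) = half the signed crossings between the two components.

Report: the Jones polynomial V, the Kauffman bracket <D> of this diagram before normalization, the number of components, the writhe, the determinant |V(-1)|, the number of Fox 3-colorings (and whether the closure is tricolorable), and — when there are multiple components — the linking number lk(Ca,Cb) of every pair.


Jones polynomial: V(t) = -t^-7 + t^-6 - t^-5 + t^-4 + t^-2
<D> = A^-10 + A^-2 - A^2 + A^6 - A^10; writhe -6
components 1, writhe -6 (10 crossings)
3-colorings: 3 of 3^10, det 5 — not tricolorable
note: the word shrinks to σ2⁻¹ σ2⁻¹ σ1⁻¹ σ2⁻¹ σ1⁻¹ σ2⁻¹ after cancelling


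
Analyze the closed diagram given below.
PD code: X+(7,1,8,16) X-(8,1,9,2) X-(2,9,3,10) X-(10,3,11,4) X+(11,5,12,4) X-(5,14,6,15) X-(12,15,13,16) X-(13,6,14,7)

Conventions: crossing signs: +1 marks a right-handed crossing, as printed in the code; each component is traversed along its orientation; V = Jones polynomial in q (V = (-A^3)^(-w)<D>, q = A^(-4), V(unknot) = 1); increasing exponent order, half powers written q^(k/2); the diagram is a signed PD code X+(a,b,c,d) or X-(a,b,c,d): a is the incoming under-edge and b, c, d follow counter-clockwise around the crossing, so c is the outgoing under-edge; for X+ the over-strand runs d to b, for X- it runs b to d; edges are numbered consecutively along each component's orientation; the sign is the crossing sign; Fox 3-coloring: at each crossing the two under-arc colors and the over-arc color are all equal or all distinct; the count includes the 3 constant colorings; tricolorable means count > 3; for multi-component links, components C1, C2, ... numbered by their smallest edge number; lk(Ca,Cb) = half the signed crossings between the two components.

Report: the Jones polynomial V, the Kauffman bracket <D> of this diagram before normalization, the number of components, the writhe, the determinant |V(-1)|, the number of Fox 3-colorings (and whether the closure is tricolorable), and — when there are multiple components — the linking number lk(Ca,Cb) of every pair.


V(q) = -q^-4 + q^-3 + q^-1
bracket: A^-8 + 1 - A^4, w = -4
1 component, writhe -4, over 8 crossings
det 3, colorings 9 of 3^8 — tricolorable
observation: w = -4 shifts under R1 moves; the (-A^3)^(4) factor cancels that in V


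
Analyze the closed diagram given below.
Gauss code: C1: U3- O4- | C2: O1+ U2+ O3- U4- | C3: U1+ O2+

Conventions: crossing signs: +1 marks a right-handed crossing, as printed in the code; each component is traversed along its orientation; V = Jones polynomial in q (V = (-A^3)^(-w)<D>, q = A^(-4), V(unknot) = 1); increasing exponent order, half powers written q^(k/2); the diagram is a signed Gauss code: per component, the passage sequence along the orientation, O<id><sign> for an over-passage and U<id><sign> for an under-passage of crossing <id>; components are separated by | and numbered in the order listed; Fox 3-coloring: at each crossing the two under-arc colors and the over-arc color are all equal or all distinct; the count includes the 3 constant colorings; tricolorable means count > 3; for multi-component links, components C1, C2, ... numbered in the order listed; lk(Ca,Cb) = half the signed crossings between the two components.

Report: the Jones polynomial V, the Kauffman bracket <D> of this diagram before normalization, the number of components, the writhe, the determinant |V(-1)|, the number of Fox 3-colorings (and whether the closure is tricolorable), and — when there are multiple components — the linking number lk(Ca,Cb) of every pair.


V = q^-2 + 2 + q^2
<D> = A^-8 + 2 + A^8 (w = 0)
3 components over 4 crossings, w = 0
lk(C1,C2): -1
lk(C1,C3) = 0
linking number lk(C2,C3) = +1
3 Fox colorings among 3^4, |V(-1)| = 4: not tricolorable
why: w = 0 (over 4 crossings) is diagram-only; (-A^3)^(0) removes it from V


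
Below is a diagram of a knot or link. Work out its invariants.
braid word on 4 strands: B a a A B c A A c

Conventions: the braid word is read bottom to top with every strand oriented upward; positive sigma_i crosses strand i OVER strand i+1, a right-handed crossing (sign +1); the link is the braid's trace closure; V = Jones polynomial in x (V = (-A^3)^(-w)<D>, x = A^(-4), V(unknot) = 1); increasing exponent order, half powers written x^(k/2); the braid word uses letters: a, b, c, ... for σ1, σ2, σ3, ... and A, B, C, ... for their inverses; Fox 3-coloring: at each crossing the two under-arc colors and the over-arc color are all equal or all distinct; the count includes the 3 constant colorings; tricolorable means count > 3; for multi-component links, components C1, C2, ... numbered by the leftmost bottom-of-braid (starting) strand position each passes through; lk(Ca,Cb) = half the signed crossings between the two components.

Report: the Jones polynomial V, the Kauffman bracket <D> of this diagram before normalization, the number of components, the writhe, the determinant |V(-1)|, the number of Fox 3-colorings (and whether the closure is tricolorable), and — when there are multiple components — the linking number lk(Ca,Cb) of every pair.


V = x^-4 + 2x^-2 - x^-1 + 2 - x + x^2
<D> = -A^-11 + A^-7 - 2A^-3 + A - 2A^5 - A^13 (w = -1)
3 components over 9 crossings, w = -1
lk(C1,C2): -2
lk(C1,C3) = +1
linking number lk(C2,C3) = 0
3 Fox colorings among 3^9, |V(-1)| = 8: not tricolorable
why: w = -1 (over 9 crossings) is diagram-only; (-A^3)^(1) removes it from V


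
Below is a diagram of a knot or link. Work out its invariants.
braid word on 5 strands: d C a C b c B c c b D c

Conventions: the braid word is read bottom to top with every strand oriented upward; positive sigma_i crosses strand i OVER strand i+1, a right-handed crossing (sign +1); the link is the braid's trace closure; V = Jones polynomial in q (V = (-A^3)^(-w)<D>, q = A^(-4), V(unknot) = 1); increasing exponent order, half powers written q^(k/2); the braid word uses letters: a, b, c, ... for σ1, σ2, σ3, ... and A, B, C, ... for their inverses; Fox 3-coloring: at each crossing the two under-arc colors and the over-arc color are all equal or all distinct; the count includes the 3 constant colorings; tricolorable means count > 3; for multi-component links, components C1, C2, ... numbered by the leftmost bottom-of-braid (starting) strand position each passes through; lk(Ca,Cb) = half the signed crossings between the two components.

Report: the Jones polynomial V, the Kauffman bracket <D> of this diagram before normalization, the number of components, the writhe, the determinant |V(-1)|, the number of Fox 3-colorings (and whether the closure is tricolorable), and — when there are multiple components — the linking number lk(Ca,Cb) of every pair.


V(q) = -q^-1 + 2 - q + 2q^2 - q^3 + q^4 - q^5
bracket: -A^-8 + A^-4 - 1 + 2A^4 - A^8 + 2A^12 - A^16, w = +4
1 component, writhe +4, over 12 crossings
det 9, colorings 9 of 3^12 — tricolorable
observation: V spans 6 powers of q: at least 6 crossings in any diagram
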